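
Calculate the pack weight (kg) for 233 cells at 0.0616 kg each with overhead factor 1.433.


m_pack = n * m_cell * overhead = 233 * 0.0616 * 1.433 = 20.57 kg

20.57 kg


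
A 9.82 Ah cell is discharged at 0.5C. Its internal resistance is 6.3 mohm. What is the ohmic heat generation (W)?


Convert: R = 6.3 mohm = 0.0063 ohm
Step 1: I = C_rate * capacity = 0.5 * 9.82 = 4.91 A
Step 2: Q = I^2 * R = 4.91^2 * 0.0063 = 24.108 * 0.0063 = 0.1519 W

0.1519 W


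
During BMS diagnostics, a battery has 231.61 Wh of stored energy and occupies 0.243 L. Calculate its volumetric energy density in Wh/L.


ED = E / V = 231.61 / 0.243 = 953.1 Wh/L

953.1 Wh/L


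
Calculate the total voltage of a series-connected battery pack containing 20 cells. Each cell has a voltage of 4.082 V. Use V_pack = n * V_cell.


With 20 cells in series at 4.082 V each, V_pack = 81.64 V

81.64 V


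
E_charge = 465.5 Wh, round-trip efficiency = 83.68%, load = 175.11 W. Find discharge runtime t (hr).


Step 1: E_discharge = eta/100 * E_charge = 83.68/100 * 465.5 = 389.53 Wh
Step 2: t = E_discharge / P = 389.53 / 175.11 = 2.224 hr

2.224 hr


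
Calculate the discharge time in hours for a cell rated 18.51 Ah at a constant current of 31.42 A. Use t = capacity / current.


Runtime = 18.51 Ah / 31.42 A = 0.5891 hr

0.5891 hr


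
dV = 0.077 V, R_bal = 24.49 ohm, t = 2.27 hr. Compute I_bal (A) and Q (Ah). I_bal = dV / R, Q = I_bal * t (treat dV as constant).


First, Ohm's law: I_bal = 0.077 V / 24.49 ohm = 0.0031441 A
Then Q = I * t = 0.0031441 A * 2.27 hr = 0.007137 Ah

I=0.0031441 A, Q=0.007137 Ah


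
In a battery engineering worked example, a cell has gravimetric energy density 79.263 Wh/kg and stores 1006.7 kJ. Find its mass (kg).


Convert: E = 1006.7 kJ = 279.64 Wh
m = E / ED = 279.64 / 79.263 = 3.528 kg

3.528 kg


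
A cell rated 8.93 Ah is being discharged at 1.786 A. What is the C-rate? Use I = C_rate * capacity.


C_rate = I / capacity = 1.786 / 8.93 = 0.2C

0.2C


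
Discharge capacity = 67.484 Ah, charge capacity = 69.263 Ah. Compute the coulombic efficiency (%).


Coulombic efficiency = 67.484/69.263 * 100% = 97.43%

97.43%


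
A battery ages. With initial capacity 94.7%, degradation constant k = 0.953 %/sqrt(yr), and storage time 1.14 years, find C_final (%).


sqrt(t) = sqrt(1.14) = 1.0677
C_final = 94.7 - 0.953 * 1.0677 = 93.68%

93.68%


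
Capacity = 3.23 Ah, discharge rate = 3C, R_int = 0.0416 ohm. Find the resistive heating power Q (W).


Step 1: I = C_rate * capacity = 3 * 3.23 = 9.69 A
Step 2: Q = I^2 * R = 9.69^2 * 0.0416 = 93.896 * 0.0416 = 3.906 W

3.906 W


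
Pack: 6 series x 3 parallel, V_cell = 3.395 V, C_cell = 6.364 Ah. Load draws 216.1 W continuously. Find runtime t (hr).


Step 1: E_pack = Ns * V_cell * Np * C_cell = 6 * 3.395 * 3 * 6.364 = 388.9 Wh
Step 2: t = E_pack / P = 388.9 / 216.1 = 1.800 hr

1.800 hr


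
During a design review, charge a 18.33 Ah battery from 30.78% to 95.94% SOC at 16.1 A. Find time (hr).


delta_Ah = 18.33 * (95.94 - 30.78) / 100 = 11.944 Ah
t = delta_Ah / I = 11.944 / 16.1 = 0.7419 hr

0.7419 hr


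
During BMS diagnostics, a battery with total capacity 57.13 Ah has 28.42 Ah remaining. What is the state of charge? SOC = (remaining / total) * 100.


SOC = (remaining / total) * 100 = (28.42 / 57.13) * 100 = 49.75%

49.75%


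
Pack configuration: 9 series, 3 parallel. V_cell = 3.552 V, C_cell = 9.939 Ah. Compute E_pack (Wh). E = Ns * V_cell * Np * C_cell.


E = Ns * Vcell * Np * Ccell = 9 * 3.552 * 3 * 9.939 = 953.2 Wh

953.2 Wh


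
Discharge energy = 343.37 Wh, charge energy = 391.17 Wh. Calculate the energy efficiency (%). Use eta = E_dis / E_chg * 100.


eta_e = E_dis / E_chg * 100 = 343.37 / 391.17 * 100 = 87.78%

87.78%


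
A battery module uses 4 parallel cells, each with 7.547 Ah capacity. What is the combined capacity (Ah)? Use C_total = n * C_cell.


Parallel capacities add: 4 * 7.547 Ah = 30.188 Ah

30.188 Ah


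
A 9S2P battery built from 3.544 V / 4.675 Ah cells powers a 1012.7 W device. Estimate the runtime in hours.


Step 1: E_pack = Ns * V_cell * Np * C_cell = 9 * 3.544 * 2 * 4.675 = 298.23 Wh
Step 2: t = E_pack / P = 298.23 / 1012.7 = 0.2945 hr

0.2945 hr


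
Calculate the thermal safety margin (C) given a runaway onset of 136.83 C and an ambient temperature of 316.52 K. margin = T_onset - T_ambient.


Convert: T_ambient = 316.52 K = 43.37 C
margin = 136.83 - 43.37 = 93.46 C

93.46 C


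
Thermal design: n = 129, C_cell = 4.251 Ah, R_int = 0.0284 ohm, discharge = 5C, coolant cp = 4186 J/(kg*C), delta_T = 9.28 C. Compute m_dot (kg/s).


Step 1: I = 5 * 4.251 = 21.255 A
Step 2: Q_cell = I^2 * R = 21.255^2 * 0.0284 = 12.83 W
Step 3: Q_total = 129 * 12.83 = 1655.1 W
Step 4: m_dot = Q_total / (cp * dT) = 1655.1 / (4186 * 9.28) = 0.04261 kg/s

0.04261 kg/s


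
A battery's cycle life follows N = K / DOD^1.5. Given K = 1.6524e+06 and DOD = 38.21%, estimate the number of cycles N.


DOD^1.5 = 236.19
N = K / DOD^1.5 = 1.6524e+06 / 236.19 = 6996

6996 cycles


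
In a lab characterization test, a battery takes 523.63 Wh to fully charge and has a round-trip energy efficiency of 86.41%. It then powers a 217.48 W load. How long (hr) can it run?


Step 1: E_discharge = eta/100 * E_charge = 86.41/100 * 523.63 = 452.47 Wh
Step 2: t = E_discharge / P = 452.47 / 217.48 = 2.081 hr

2.081 hr


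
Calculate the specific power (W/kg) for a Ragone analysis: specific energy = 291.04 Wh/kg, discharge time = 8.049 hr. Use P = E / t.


P_specific = E / t = 291.04 / 8.049 = 36.16 W/kg

36.16 W/kg


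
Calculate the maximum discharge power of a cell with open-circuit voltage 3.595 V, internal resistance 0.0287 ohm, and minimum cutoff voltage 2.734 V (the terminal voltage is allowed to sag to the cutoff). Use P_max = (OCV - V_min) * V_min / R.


dV = OCV - V_min = 0.861 V (so I_max = dV / R)
P_max = dV * V_min / R = 0.861 * 2.734 / 0.0287 = 82.02 W

82.02 W


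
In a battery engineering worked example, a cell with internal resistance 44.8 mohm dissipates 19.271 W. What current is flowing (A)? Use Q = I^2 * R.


Convert: R = 44.8 mohm = 0.0448 ohm
I = sqrt(Q / R) = sqrt(19.271 / 0.0448) = sqrt(430.16) = 20.74 A

20.74 A


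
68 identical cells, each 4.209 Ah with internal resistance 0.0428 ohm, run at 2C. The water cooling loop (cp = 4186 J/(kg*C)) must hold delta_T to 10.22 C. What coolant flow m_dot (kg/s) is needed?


Step 1: I = 2 * 4.209 = 8.418 A
Step 2: Q_cell = I^2 * R = 8.418^2 * 0.0428 = 3.0329 W
Step 3: Q_total = 68 * 3.0329 = 206.24 W
Step 4: m_dot = Q_total / (cp * dT) = 206.24 / (4186 * 10.22) = 0.004821 kg/s

0.004821 kg/s


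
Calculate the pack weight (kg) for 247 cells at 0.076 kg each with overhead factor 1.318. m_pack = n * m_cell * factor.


Cell mass sum = 247 * 0.076 = 18.772 kg
With overhead 1.318: m_pack = 18.772 * 1.318 = 24.74 kg

24.74 kg


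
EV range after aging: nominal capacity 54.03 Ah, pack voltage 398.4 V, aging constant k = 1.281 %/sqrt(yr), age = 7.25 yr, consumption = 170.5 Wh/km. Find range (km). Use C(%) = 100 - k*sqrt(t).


Step 1: capacity retention = 100 - 1.281 * sqrt(7.25) = 100 - 1.281 * 2.6926 = 96.551%
Step 2: C_now = 54.03 * 96.551/100 = 52.167 Ah
Step 3: E_pack = V * C_now = 398.4 * 52.167 = 20783 Wh
Step 4: range = E_pack / consumption = 20783 / 170.5 = 121.9 km

121.9 km


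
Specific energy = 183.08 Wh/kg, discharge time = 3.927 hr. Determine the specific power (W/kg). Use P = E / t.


Specific power = 183.08 Wh/kg / 3.927 hr = 46.62 W/kg

46.62 W/kg


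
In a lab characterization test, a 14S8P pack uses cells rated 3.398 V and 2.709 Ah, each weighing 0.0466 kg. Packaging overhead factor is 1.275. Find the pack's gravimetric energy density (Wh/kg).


Step 1: V_pack = 14 * 3.398 = 47.572 V
Step 2: C_pack = 8 * 2.709 = 21.672 Ah
Step 3: E_pack = V_pack * C_pack = 47.572 * 21.672 = 1031 Wh
Step 4: m_pack = 14 * 8 * 0.0466 * 1.275 = 6.6545 kg
Step 5: ED = E_pack / m_pack = 1031 / 6.6545 = 154.9 Wh/kg

154.9 Wh/kg


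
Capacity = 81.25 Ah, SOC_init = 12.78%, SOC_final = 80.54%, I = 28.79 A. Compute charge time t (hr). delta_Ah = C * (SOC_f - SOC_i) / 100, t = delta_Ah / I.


delta_Ah = 81.25 * (80.54 - 12.78) / 100 = 55.055 Ah
t = delta_Ah / I = 55.055 / 28.79 = 1.912 hr

1.912 hr


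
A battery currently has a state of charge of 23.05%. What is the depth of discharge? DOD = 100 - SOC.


Complement of SOC: DOD = 100% - 23.05% = 76.95%

76.95%


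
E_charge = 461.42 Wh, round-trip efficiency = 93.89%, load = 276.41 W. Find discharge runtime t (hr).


Step 1: E_discharge = eta/100 * E_charge = 93.89/100 * 461.42 = 433.23 Wh
Step 2: t = E_discharge / P = 433.23 / 276.41 = 1.567 hr

1.567 hr


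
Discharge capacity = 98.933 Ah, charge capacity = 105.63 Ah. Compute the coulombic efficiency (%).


Coulombic efficiency = 98.933/105.63 * 100% = 93.66%

93.66%


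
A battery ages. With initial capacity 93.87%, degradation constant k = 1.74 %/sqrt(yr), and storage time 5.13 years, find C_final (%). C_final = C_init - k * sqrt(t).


Step 1: sqrt(5.13 yr) = 2.265
Step 2: drop = 1.74 * 2.265 = 3.9411
Step 3: C_final = 93.87 - 3.9411 = 89.93%

89.93%


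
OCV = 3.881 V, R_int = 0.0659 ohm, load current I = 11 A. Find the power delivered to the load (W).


Step 1: V_terminal = OCV - I*R = 3.881 - 11 * 0.0659 = 3.1561 V
Step 2: P_out = V_terminal * I = 3.1561 * 11 = 34.72 W

34.72 W


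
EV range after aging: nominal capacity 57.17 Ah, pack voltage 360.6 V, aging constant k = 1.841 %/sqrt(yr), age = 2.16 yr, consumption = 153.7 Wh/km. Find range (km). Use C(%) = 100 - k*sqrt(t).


Step 1: capacity retention = 100 - 1.841 * sqrt(2.16) = 100 - 1.841 * 1.4697 = 97.294%
Step 2: C_now = 57.17 * 97.294/100 = 55.623 Ah
Step 3: E_pack = V * C_now = 360.6 * 55.623 = 20058 Wh
Step 4: range = E_pack / consumption = 20058 / 153.7 = 130.5 km

130.5 km


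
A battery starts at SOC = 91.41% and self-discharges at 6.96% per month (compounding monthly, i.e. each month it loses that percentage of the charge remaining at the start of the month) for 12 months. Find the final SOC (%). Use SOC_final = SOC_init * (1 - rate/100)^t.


Monthly retention factor = 1 - 6.96/100 = 0.9304
Over 12 months: factor^12 = 0.42076
SOC_final = 91.41 * 0.42076 = 38.46%

38.46%


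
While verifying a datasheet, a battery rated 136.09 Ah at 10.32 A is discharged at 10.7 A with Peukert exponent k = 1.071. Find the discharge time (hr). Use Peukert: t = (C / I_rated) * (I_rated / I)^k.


Step 1: t_rated = C / I_rated = 136.09 / 10.32 = 13.187 hr
Step 2: ratio = 10.32 / 10.7 = 0.96449
Step 3: ratio^k = 0.96449^1.071 = 0.96202
Step 4: t = t_rated * ratio^k = 13.187 * 0.96202 = 12.69 hr

12.69 hr


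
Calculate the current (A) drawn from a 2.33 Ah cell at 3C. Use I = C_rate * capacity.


At 3C: I = 3 * 2.33 Ah = 6.99 A

6.99 A


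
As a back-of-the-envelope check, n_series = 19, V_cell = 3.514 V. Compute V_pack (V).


With 19 cells in series at 3.514 V each, V_pack = 66.766 V

66.766 V


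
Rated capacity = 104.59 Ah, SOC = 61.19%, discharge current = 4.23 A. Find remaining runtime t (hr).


Step 1: remaining = SOC/100 * C_total = 61.19/100 * 104.59 = 63.999 Ah
Step 2: t = remaining / I = 63.999 / 4.23 = 15.13 hr

15.13 hr


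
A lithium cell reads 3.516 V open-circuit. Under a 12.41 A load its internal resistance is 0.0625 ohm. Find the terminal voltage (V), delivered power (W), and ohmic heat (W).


Step 1: V_terminal = OCV - I*R = 3.516 - 12.41 * 0.0625 = 2.7404 V
Step 2: P_out = V_terminal * I = 2.7404 * 12.41 = 34.01 W
Step 3: Q = I^2 * R = 12.41^2 * 0.0625 = 9.626 W

V=2.7404 V, P=34.01 W, Q=9.626 W


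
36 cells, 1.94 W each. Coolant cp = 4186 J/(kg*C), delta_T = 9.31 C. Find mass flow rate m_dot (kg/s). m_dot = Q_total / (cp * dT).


Q_total = 36 * 1.94 = 69.84 W
m_dot = Q_total / (cp * dT) = 69.84 / (4186 * 9.31) = 0.001792 kg/s

0.001792 kg/s


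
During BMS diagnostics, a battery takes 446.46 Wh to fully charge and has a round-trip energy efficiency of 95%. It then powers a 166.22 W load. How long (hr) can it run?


Step 1: E_discharge = eta/100 * E_charge = 95/100 * 446.46 = 424.14 Wh
Step 2: t = E_discharge / P = 424.14 / 166.22 = 2.552 hr

2.552 hr


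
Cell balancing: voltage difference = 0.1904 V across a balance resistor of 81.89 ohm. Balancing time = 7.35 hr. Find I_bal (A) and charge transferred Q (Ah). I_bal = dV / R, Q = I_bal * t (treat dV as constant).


I_bal = dV / R = 0.1904 / 81.89 = 0.0023251 A
Q = I_bal * t = 0.0023251 * 7.35 = 0.01709 Ah

I=0.0023251 A, Q=0.01709 Ah


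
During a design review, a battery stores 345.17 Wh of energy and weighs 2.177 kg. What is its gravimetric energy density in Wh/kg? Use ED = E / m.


ED = E / m = 345.17 / 2.177 = 158.6 Wh/kg

158.6 Wh/kg


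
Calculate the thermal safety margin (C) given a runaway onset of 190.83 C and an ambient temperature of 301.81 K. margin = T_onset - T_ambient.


Convert: T_ambient = 301.81 K = 28.66 C
margin = 190.83 - 28.66 = 162.17 C

162.17 C


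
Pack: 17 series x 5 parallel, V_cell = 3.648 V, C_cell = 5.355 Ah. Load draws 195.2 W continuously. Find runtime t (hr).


Step 1: E_pack = Ns * V_cell * Np * C_cell = 17 * 3.648 * 5 * 5.355 = 1660.5 Wh
Step 2: t = E_pack / P = 1660.5 / 195.2 = 8.507 hr

8.507 hr


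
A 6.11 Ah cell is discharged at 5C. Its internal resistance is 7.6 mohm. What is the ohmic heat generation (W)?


Convert: R = 7.6 mohm = 0.0076 ohm
Step 1: I = C_rate * capacity = 5 * 6.11 = 30.55 A
Step 2: Q = I^2 * R = 30.55^2 * 0.0076 = 933.3 * 0.0076 = 7.093 W

7.093 W


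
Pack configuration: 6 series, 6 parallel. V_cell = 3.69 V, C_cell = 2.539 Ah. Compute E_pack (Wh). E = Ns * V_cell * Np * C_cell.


V_pack = 6 * 3.69 = 22.14 V
C_pack = 6 * 2.539 = 15.234 Ah
E = V_pack * C_pack = 22.14 * 15.234 = 337.3 Wh

337.3 Wh


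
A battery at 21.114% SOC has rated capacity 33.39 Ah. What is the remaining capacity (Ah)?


remaining = SOC / 100 * total = 21.114 / 100 * 33.39 = 7.050 Ah

7.050 Ah


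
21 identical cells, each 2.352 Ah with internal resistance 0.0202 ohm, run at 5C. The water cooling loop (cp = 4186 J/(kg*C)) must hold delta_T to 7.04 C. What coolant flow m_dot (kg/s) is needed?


Step 1: I = 5 * 2.352 = 11.76 A
Step 2: Q_cell = I^2 * R = 11.76^2 * 0.0202 = 2.7936 W
Step 3: Q_total = 21 * 2.7936 = 58.666 W
Step 4: m_dot = Q_total / (cp * dT) = 58.666 / (4186 * 7.04) = 0.001991 kg/s

0.001991 kg/s


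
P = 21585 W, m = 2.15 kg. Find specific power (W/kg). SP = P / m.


SP = P / m = 21585 / 2.15 = 10040 W/kg

10040 W/kg


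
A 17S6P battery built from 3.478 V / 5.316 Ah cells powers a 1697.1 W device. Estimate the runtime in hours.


Step 1: E_pack = Ns * V_cell * Np * C_cell = 17 * 3.478 * 6 * 5.316 = 1885.9 Wh
Step 2: t = E_pack / P = 1885.9 / 1697.1 = 1.111 hr

1.111 hr


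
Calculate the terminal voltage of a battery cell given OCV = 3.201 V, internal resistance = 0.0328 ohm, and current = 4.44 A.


IR drop = 4.44 * 0.0328 = 0.14563 V
V = 3.201 - 0.14563 = 3.055 V

3.055 V


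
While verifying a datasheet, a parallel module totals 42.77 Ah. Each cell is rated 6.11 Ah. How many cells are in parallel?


n = C_total / C_cell = 42.77 / 6.11 = 7

7


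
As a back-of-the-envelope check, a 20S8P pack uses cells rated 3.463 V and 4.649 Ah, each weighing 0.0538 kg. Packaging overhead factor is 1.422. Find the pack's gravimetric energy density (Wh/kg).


Step 1: V_pack = 20 * 3.463 = 69.26 V
Step 2: C_pack = 8 * 4.649 = 37.192 Ah
Step 3: E_pack = V_pack * C_pack = 69.26 * 37.192 = 2575.9 Wh
Step 4: m_pack = 20 * 8 * 0.0538 * 1.422 = 12.241 kg
Step 5: ED = E_pack / m_pack = 2575.9 / 12.241 = 210.4 Wh/kg

210.4 Wh/kg


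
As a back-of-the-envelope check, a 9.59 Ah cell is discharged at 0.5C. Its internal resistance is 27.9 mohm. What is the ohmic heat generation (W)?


Convert: R = 27.9 mohm = 0.0279 ohm
Step 1: I = C_rate * capacity = 0.5 * 9.59 = 4.795 A
Step 2: Q = I^2 * R = 4.795^2 * 0.0279 = 22.992 * 0.0279 = 0.6415 W

0.6415 W


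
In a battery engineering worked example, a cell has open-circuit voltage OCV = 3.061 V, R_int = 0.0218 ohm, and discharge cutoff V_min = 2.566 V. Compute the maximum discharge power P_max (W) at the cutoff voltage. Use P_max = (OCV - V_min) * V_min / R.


dV = OCV - V_min = 0.495 V (so I_max = dV / R)
P_max = dV * V_min / R = 0.495 * 2.566 / 0.0218 = 58.26 W

58.26 W


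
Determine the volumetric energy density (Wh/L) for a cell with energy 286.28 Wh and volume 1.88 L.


ED = E / V = 286.28 / 1.88 = 152.3 Wh/L

152.3 Wh/L


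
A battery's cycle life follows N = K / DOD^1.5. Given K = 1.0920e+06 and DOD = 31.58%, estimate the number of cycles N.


DOD^1.5 = 177.47
N = K / DOD^1.5 = 1.0920e+06 / 177.47 = 6153

6153 cycles


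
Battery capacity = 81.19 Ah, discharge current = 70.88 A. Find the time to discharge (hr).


Runtime = 81.19 Ah / 70.88 A = 1.145 hr

1.145 hr


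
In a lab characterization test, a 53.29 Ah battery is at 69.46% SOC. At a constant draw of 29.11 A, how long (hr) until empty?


Step 1: remaining = SOC/100 * C_total = 69.46/100 * 53.29 = 37.015 Ah
Step 2: t = remaining / I = 37.015 / 29.11 = 1.272 hr

1.272 hr


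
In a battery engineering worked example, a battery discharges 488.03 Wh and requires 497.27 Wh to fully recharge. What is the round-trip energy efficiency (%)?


eta_e = E_dis / E_chg * 100 = 488.03 / 497.27 * 100 = 98.14%

98.14%


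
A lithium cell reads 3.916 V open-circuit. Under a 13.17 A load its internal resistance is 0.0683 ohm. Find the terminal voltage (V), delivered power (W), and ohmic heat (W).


Step 1: V_terminal = OCV - I*R = 3.916 - 13.17 * 0.0683 = 3.0165 V
Step 2: P_out = V_terminal * I = 3.0165 * 13.17 = 39.73 W
Step 3: Q = I^2 * R = 13.17^2 * 0.0683 = 11.85 W

V=3.0165 V, P=39.73 W, Q=11.85 W


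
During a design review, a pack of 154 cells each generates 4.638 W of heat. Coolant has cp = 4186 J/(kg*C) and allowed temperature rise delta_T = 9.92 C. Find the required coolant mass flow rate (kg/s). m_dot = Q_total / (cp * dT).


Q_total = 154 * 4.638 = 714.25 W
m_dot = Q_total / (cp * dT) = 714.25 / (4186 * 9.92) = 0.01720 kg/s

0.01720 kg/s


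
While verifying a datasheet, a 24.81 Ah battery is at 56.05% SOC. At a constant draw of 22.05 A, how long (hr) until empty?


Step 1: remaining = SOC/100 * C_total = 56.05/100 * 24.81 = 13.906 Ah
Step 2: t = remaining / I = 13.906 / 22.05 = 0.6307 hr

0.6307 hr


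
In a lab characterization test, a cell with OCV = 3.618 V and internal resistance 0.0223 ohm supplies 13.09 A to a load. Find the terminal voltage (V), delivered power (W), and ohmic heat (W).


Step 1: V_terminal = OCV - I*R = 3.618 - 13.09 * 0.0223 = 3.3261 V
Step 2: P_out = V_terminal * I = 3.3261 * 13.09 = 43.54 W
Step 3: Q = I^2 * R = 13.09^2 * 0.0223 = 3.821 W

V=3.3261 V, P=43.54 W, Q=3.821 W


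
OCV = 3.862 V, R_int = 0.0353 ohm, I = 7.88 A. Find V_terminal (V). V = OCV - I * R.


V = OCV - I*R = 3.862 - 7.88 * 0.0353 = 3.584 V

3.584 V


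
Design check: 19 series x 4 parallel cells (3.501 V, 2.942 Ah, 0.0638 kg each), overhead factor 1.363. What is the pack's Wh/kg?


Step 1: V_pack = 19 * 3.501 = 66.519 V
Step 2: C_pack = 4 * 2.942 = 11.768 Ah
Step 3: E_pack = V_pack * C_pack = 66.519 * 11.768 = 782.8 Wh
Step 4: m_pack = 19 * 4 * 0.0638 * 1.363 = 6.6089 kg
Step 5: ED = E_pack / m_pack = 782.8 / 6.6089 = 118.4 Wh/kg

118.4 Wh/kg


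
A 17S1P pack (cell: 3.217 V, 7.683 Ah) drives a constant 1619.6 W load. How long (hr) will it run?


Step 1: E_pack = Ns * V_cell * Np * C_cell = 17 * 3.217 * 1 * 7.683 = 420.18 Wh
Step 2: t = E_pack / P = 420.18 / 1619.6 = 0.2594 hr

0.2594 hr


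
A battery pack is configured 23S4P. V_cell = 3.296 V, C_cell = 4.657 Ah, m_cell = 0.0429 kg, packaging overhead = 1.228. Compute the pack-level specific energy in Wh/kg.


Step 1: V_pack = 23 * 3.296 = 75.808 V
Step 2: C_pack = 4 * 4.657 = 18.628 Ah
Step 3: E_pack = V_pack * C_pack = 75.808 * 18.628 = 1412.2 Wh
Step 4: m_pack = 23 * 4 * 0.0429 * 1.228 = 4.8467 kg
Step 5: ED = E_pack / m_pack = 1412.2 / 4.8467 = 291.4 Wh/kg

291.4 Wh/kg


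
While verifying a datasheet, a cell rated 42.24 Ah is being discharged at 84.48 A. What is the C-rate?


Rearranging: C_rate = 84.48 / 42.24 = 2C

2C


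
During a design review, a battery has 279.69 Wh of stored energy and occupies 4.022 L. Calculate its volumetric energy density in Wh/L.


ED = E / V = 279.69 / 4.022 = 69.54 Wh/L

69.54 Wh/L


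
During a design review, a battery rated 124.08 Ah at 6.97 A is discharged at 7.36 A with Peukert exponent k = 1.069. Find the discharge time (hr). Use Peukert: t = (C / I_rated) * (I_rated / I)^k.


Step 1: t_rated = C / I_rated = 124.08 / 6.97 = 17.802 hr
Step 2: ratio = 6.97 / 7.36 = 0.94701
Step 3: ratio^k = 0.94701^1.069 = 0.94346
Step 4: t = t_rated * ratio^k = 17.802 * 0.94346 = 16.80 hr

16.80 hr


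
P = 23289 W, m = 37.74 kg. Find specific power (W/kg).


SP = P / m = 23289 / 37.74 = 617.1 W/kg

617.1 W/kg


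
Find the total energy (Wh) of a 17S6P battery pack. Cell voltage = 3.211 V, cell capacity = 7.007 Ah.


E = Ns * Vcell * Np * Ccell = 17 * 3.211 * 6 * 7.007 = 2295 Wh

2295 Wh


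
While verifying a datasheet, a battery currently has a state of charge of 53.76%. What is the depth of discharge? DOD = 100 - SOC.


DOD = 100 - SOC = 100 - 53.76 = 46.24%

46.24%


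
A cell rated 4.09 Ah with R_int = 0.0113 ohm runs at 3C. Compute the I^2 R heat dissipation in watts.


Step 1: I = C_rate * capacity = 3 * 4.09 = 12.27 A
Step 2: Q = I^2 * R = 12.27^2 * 0.0113 = 150.55 * 0.0113 = 1.701 W

1.701 W


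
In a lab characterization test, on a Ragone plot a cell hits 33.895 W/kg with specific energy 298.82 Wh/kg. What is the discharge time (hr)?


t = E / P = 298.82 / 33.895 = 8.816 hr

8.816 hr


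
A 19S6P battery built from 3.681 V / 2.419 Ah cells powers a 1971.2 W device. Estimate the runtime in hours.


Step 1: E_pack = Ns * V_cell * Np * C_cell = 19 * 3.681 * 6 * 2.419 = 1015.1 Wh
Step 2: t = E_pack / P = 1015.1 / 1971.2 = 0.5150 hr

0.5150 hr


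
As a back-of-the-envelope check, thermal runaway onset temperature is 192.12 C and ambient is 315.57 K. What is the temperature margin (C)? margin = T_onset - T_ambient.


Convert: T_ambient = 315.57 K = 42.42 C
margin = 192.12 - 42.42 = 149.7 C

149.7 C


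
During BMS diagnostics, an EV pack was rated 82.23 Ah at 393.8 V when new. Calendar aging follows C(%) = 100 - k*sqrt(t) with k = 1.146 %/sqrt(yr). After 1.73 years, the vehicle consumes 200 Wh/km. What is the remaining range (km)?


Step 1: capacity retention = 100 - 1.146 * sqrt(1.73) = 100 - 1.146 * 1.3153 = 98.493%
Step 2: C_now = 82.23 * 98.493/100 = 80.991 Ah
Step 3: E_pack = V * C_now = 393.8 * 80.991 = 31894 Wh
Step 4: range = E_pack / consumption = 31894 / 200 = 159.5 km

159.5 km


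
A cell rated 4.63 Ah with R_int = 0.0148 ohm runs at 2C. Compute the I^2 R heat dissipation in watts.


Step 1: I = C_rate * capacity = 2 * 4.63 = 9.26 A
Step 2: Q = I^2 * R = 9.26^2 * 0.0148 = 85.748 * 0.0148 = 1.269 W

1.269 W


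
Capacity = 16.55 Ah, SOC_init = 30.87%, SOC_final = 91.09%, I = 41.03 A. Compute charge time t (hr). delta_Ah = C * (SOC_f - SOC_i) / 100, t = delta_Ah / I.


delta_Ah = 16.55 * (91.09 - 30.87) / 100 = 9.9664 Ah
t = delta_Ah / I = 9.9664 / 41.03 = 0.2429 hr

0.2429 hr


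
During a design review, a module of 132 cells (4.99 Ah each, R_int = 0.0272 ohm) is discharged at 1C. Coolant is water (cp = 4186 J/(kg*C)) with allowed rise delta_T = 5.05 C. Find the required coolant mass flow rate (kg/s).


Step 1: I = 1 * 4.99 = 4.99 A
Step 2: Q_cell = I^2 * R = 4.99^2 * 0.0272 = 0.67728 W
Step 3: Q_total = 132 * 0.67728 = 89.401 W
Step 4: m_dot = Q_total / (cp * dT) = 89.401 / (4186 * 5.05) = 0.004229 kg/s

0.004229 kg/s


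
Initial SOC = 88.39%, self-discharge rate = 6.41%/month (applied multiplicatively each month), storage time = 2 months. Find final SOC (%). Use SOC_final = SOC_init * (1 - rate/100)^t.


Monthly retention factor = 1 - 6.41/100 = 0.9359
Over 2 months: factor^2 = 0.87591
SOC_final = 88.39 * 0.87591 = 77.42%

77.42%


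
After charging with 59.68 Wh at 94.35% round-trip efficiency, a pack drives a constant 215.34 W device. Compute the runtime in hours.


Step 1: E_discharge = eta/100 * E_charge = 94.35/100 * 59.68 = 56.308 Wh
Step 2: t = E_discharge / P = 56.308 / 215.34 = 0.2615 hr

0.2615 hr


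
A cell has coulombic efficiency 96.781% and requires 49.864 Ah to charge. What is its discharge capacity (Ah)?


Q_dis = eta/100 * Q_chg = 96.781/100 * 49.864 = 48.26 Ah

48.26 Ah


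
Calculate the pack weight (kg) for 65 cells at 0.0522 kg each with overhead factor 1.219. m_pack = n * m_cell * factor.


Cell mass sum = 65 * 0.0522 = 3.393 kg
With overhead 1.219: m_pack = 3.393 * 1.219 = 4.136 kg

4.136 kg


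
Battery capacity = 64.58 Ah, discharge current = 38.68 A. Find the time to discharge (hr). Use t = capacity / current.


t = capacity / current = 64.58 / 38.68 = 1.670 hr

1.670 hr


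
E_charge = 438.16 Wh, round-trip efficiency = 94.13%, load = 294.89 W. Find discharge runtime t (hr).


Step 1: E_discharge = eta/100 * E_charge = 94.13/100 * 438.16 = 412.44 Wh
Step 2: t = E_discharge / P = 412.44 / 294.89 = 1.399 hr

1.399 hr


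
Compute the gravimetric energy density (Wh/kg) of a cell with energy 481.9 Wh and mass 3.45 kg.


Specific energy = 481.9 Wh / 3.45 kg = 139.7 Wh/kg

139.7 Wh/kg


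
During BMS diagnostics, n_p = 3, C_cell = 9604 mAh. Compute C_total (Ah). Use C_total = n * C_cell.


Convert: C_cell = 9604 mAh = 9.604 Ah
C_total = 3 * 9.604 = 28.812 Ah

28.812 Ah


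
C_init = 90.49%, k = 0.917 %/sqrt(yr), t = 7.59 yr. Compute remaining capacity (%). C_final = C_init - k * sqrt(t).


sqrt(t) = sqrt(7.59) = 2.755
C_final = 90.49 - 0.917 * 2.755 = 87.96%

87.96%


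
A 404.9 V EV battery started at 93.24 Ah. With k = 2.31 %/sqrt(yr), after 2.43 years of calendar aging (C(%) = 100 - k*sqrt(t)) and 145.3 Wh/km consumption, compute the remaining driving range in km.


Step 1: capacity retention = 100 - 2.31 * sqrt(2.43) = 100 - 2.31 * 1.5588 = 96.399%
Step 2: C_now = 93.24 * 96.399/100 = 89.882 Ah
Step 3: E_pack = V * C_now = 404.9 * 89.882 = 36393 Wh
Step 4: range = E_pack / consumption = 36393 / 145.3 = 250.5 km

250.5 km


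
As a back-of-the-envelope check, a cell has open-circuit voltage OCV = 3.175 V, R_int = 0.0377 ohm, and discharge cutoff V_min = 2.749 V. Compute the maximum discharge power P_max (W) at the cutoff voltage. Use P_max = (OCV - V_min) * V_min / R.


P_max = (OCV - V_min) * V_min / R = (3.175 - 2.749) * 2.749 / 0.0377 = 0.426 * 2.749 / 0.0377 = 31.06 W

31.06 W


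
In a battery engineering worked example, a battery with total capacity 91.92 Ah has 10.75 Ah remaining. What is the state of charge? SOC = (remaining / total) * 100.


SOC = (remaining / total) * 100 = (10.75 / 91.92) * 100 = 11.69%

11.69%


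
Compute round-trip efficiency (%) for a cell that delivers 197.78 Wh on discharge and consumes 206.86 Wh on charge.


eta_e = E_dis / E_chg * 100 = 197.78 / 206.86 * 100 = 95.61%

95.61%


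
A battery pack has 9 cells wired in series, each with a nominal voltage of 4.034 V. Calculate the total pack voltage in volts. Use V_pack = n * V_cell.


With 9 cells in series at 4.034 V each, V_pack = 36.306 V

36.306 V


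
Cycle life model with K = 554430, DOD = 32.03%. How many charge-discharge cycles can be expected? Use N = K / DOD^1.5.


DOD^1.5 = 181.27
N = K / DOD^1.5 = 554430 / 181.27 = 3059

3059 cycles


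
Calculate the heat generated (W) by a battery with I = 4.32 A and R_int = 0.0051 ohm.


Q = I^2 * R = 4.32^2 * 0.0051 = 0.09518 W

0.09518 W


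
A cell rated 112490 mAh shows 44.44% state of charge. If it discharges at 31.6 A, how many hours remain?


Convert: C_total = 112490 mAh = 112.49 Ah
Step 1: remaining = SOC/100 * C_total = 44.44/100 * 112.49 = 49.991 Ah
Step 2: t = remaining / I = 49.991 / 31.6 = 1.582 hr

1.582 hr


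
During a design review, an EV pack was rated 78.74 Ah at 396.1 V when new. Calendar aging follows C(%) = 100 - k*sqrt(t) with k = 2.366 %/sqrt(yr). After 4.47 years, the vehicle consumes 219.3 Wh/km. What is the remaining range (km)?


Step 1: capacity retention = 100 - 2.366 * sqrt(4.47) = 100 - 2.366 * 2.1142 = 94.998%
Step 2: C_now = 78.74 * 94.998/100 = 74.801 Ah
Step 3: E_pack = V * C_now = 396.1 * 74.801 = 29629 Wh
Step 4: range = E_pack / consumption = 29629 / 219.3 = 135.1 km

135.1 km


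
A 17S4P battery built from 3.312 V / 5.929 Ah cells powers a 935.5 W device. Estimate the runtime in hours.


Step 1: E_pack = Ns * V_cell * Np * C_cell = 17 * 3.312 * 4 * 5.929 = 1335.3 Wh
Step 2: t = E_pack / P = 1335.3 / 935.5 = 1.427 hr

1.427 hr


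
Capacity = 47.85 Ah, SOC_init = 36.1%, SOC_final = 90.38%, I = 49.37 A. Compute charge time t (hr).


Step 1: dSOC = 90.38% - 36.1% = 54.28%
Step 2: delta_Ah = 47.85 * 54.28 / 100 = 25.973 Ah
Step 3: t = 25.973 / 49.37 = 0.5261 hr

0.5261 hr


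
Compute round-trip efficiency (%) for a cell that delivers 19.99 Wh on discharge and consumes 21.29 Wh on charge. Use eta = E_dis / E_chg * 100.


eta_e = E_dis / E_chg * 100 = 19.99 / 21.29 * 100 = 93.89%

93.89%


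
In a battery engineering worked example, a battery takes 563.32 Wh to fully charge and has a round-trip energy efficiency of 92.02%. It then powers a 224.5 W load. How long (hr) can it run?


Step 1: E_discharge = eta/100 * E_charge = 92.02/100 * 563.32 = 518.37 Wh
Step 2: t = E_discharge / P = 518.37 / 224.5 = 2.309 hr

2.309 hr


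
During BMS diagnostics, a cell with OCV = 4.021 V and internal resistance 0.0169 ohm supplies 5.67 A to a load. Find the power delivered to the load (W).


Step 1: V_terminal = OCV - I*R = 4.021 - 5.67 * 0.0169 = 3.9252 V
Step 2: P_out = V_terminal * I = 3.9252 * 5.67 = 22.26 W

22.26 W


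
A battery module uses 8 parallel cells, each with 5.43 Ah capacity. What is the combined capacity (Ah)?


Parallel capacities add: 8 * 5.43 Ah = 43.44 Ah

43.44 Ah


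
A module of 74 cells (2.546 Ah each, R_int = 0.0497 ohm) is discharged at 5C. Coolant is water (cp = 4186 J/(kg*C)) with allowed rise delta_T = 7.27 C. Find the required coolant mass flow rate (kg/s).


Step 1: I = 5 * 2.546 = 12.73 A
Step 2: Q_cell = I^2 * R = 12.73^2 * 0.0497 = 8.054 W
Step 3: Q_total = 74 * 8.054 = 596 W
Step 4: m_dot = Q_total / (cp * dT) = 596 / (4186 * 7.27) = 0.01958 kg/s

0.01958 kg/s


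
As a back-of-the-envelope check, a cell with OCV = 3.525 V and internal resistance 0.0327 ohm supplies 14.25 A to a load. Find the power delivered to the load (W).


Step 1: V_terminal = OCV - I*R = 3.525 - 14.25 * 0.0327 = 3.059 V
Step 2: P_out = V_terminal * I = 3.059 * 14.25 = 43.59 W

43.59 W


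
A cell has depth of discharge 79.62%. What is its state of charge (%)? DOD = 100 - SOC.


SOC = 100 - DOD = 100 - 79.62 = 20.38%

20.38%


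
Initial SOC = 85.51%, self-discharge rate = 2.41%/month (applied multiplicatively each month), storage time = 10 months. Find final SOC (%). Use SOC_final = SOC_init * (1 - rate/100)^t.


Monthly retention factor = 1 - 2.41/100 = 0.9759
Over 10 months: factor^10 = 0.78353
SOC_final = 85.51 * 0.78353 = 67.00%

67.00%


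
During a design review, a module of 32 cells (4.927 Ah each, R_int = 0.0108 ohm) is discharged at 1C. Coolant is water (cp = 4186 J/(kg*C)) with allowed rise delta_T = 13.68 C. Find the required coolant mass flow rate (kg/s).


Step 1: I = 1 * 4.927 = 4.927 A
Step 2: Q_cell = I^2 * R = 4.927^2 * 0.0108 = 0.26217 W
Step 3: Q_total = 32 * 0.26217 = 8.3894 W
Step 4: m_dot = Q_total / (cp * dT) = 8.3894 / (4186 * 13.68) = 1.465e-04 kg/s

1.465e-04 kg/s


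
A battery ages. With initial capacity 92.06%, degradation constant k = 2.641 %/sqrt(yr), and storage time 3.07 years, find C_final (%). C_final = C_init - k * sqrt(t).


Step 1: sqrt(3.07 yr) = 1.7521
Step 2: drop = 2.641 * 1.7521 = 4.6273
Step 3: C_final = 92.06 - 4.6273 = 87.43%

87.43%


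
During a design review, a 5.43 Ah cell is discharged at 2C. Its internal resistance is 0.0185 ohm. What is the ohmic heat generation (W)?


Step 1: I = C_rate * capacity = 2 * 5.43 = 10.86 A
Step 2: Q = I^2 * R = 10.86^2 * 0.0185 = 117.94 * 0.0185 = 2.182 W

2.182 W


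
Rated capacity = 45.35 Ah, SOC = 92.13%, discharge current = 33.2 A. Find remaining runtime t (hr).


Step 1: remaining = SOC/100 * C_total = 92.13/100 * 45.35 = 41.781 Ah
Step 2: t = remaining / I = 41.781 / 33.2 = 1.258 hr

1.258 hr


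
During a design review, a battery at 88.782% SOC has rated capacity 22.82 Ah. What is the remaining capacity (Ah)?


remaining = SOC / 100 * total = 88.782 / 100 * 22.82 = 20.26 Ah

20.26 Ah


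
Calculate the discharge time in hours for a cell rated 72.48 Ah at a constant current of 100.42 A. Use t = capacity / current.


t = capacity / current = 72.48 / 100.42 = 0.7218 hr

0.7218 hr


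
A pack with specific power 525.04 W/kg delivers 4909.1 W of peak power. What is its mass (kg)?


m = P / SP = 4909.1 / 525.04 = 9.350 kg

9.350 kg


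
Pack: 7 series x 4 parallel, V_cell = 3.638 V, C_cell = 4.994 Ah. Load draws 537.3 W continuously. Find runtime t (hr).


Step 1: E_pack = Ns * V_cell * Np * C_cell = 7 * 3.638 * 4 * 4.994 = 508.71 Wh
Step 2: t = E_pack / P = 508.71 / 537.3 = 0.9468 hr

0.9468 hr


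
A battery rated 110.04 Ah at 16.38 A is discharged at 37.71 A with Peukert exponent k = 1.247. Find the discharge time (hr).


Step 1: t_rated = C / I_rated = 110.04 / 16.38 = 6.7179 hr
Step 2: ratio = 16.38 / 37.71 = 0.43437
Step 3: ratio^k = 0.43437^1.247 = 0.35352
Step 4: t = t_rated * ratio^k = 6.7179 * 0.35352 = 2.375 hr

2.375 hr


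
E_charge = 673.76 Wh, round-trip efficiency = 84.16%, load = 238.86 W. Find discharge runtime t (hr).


Step 1: E_discharge = eta/100 * E_charge = 84.16/100 * 673.76 = 567.04 Wh
Step 2: t = E_discharge / P = 567.04 / 238.86 = 2.374 hr

2.374 hr


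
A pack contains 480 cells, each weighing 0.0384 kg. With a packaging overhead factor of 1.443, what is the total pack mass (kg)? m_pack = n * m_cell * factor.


Cell mass sum = 480 * 0.0384 = 18.432 kg
With overhead 1.443: m_pack = 18.432 * 1.443 = 26.60 kg

26.60 kg


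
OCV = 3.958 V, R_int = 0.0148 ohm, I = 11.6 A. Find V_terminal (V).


IR drop = 11.6 * 0.0148 = 0.17168 V
V = 3.958 - 0.17168 = 3.786 V

3.786 V


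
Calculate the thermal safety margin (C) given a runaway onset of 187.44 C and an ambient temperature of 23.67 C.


margin = T_onset - T_ambient = 187.44 - 23.67 = 163.77 C

163.77 C


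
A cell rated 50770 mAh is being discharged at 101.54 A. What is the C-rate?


Convert: capacity = 50770 mAh = 50.77 Ah
C_rate = I / capacity = 101.54 / 50.77 = 2C

2C


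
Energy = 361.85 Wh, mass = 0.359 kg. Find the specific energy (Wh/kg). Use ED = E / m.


Specific energy = 361.85 Wh / 0.359 kg = 1008 Wh/kg

1008 Wh/kg


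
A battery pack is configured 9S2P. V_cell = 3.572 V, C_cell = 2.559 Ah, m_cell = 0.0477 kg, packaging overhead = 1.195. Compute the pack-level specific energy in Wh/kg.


Step 1: V_pack = 9 * 3.572 = 32.148 V
Step 2: C_pack = 2 * 2.559 = 5.118 Ah
Step 3: E_pack = V_pack * C_pack = 32.148 * 5.118 = 164.53 Wh
Step 4: m_pack = 9 * 2 * 0.0477 * 1.195 = 1.026 kg
Step 5: ED = E_pack / m_pack = 164.53 / 1.026 = 160.4 Wh/kg

160.4 Wh/kg


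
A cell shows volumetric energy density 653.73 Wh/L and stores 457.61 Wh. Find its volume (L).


V = E / ED = 457.61 / 653.73 = 0.7000 L

0.7000 L


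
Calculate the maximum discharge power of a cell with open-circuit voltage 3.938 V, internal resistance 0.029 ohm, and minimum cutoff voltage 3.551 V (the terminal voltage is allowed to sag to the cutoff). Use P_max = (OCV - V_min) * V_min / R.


dV = OCV - V_min = 0.387 V (so I_max = dV / R)
P_max = dV * V_min / R = 0.387 * 3.551 / 0.029 = 47.39 W

47.39 W


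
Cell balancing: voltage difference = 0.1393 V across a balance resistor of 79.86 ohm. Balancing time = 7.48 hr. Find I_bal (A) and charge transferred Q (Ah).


I_bal = dV / R = 0.1393 / 79.86 = 0.0017443 A
Q = I_bal * t = 0.0017443 * 7.48 = 0.01305 Ah

I=0.0017443 A, Q=0.01305 Ah


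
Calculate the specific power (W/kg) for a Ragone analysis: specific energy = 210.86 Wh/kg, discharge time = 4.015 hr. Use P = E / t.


Specific power = 210.86 Wh/kg / 4.015 hr = 52.52 W/kg

52.52 W/kg


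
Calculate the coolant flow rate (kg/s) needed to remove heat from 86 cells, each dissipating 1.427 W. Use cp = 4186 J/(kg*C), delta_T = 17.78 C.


Step 1: Total heat Q = 86 * 1.427 W = 122.72 W
Step 2: denom = cp * dT = 4186 * 17.78 = 74427
Step 3: m_dot = 122.72 / 74427 = 0.001649 kg/s

0.001649 kg/s


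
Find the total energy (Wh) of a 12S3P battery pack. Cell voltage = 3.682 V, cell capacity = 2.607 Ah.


V_pack = 12 * 3.682 = 44.184 V
C_pack = 3 * 2.607 = 7.821 Ah
E = V_pack * C_pack = 44.184 * 7.821 = 345.6 Wh

345.6 Wh


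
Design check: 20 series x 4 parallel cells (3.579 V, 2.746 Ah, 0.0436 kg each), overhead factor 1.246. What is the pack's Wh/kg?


Step 1: V_pack = 20 * 3.579 = 71.58 V
Step 2: C_pack = 4 * 2.746 = 10.984 Ah
Step 3: E_pack = V_pack * C_pack = 71.58 * 10.984 = 786.23 Wh
Step 4: m_pack = 20 * 4 * 0.0436 * 1.246 = 4.346 kg
Step 5: ED = E_pack / m_pack = 786.23 / 4.346 = 180.9 Wh/kg

180.9 Wh/kg


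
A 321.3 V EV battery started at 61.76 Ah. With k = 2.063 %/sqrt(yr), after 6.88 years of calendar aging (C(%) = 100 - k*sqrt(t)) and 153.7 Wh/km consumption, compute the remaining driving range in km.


Step 1: capacity retention = 100 - 2.063 * sqrt(6.88) = 100 - 2.063 * 2.623 = 94.589%
Step 2: C_now = 61.76 * 94.589/100 = 58.418 Ah
Step 3: E_pack = V * C_now = 321.3 * 58.418 = 18770 Wh
Step 4: range = E_pack / consumption = 18770 / 153.7 = 122.1 km

122.1 km


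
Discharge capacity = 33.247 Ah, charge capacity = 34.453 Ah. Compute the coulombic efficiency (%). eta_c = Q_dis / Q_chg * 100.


eta_c = Q_dis / Q_chg * 100 = 33.247 / 34.453 * 100 = 96.50%

96.50%


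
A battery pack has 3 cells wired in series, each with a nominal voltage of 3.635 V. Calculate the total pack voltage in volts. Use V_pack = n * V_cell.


With 3 cells in series at 3.635 V each, V_pack = 10.905 V

10.905 V


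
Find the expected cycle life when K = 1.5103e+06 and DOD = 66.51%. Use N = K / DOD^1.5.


Step 1: DOD^1.5 = 66.51^1.5 = 542.41
Step 2: N = 1.5103e+06 / 542.41 = 2784 cycles

2784 cycles


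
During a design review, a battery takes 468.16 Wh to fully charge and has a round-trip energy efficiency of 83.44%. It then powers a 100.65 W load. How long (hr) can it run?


Step 1: E_discharge = eta/100 * E_charge = 83.44/100 * 468.16 = 390.63 Wh
Step 2: t = E_discharge / P = 390.63 / 100.65 = 3.881 hr

3.881 hr


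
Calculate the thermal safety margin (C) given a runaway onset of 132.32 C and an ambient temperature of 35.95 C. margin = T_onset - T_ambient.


Safety margin = 132.32 C - 35.95 C = 96.37 C

96.37 C


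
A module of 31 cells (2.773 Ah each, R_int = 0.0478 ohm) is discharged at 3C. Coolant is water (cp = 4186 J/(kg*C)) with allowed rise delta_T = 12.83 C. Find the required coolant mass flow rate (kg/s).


Step 1: I = 3 * 2.773 = 8.319 A
Step 2: Q_cell = I^2 * R = 8.319^2 * 0.0478 = 3.308 W
Step 3: Q_total = 31 * 3.308 = 102.55 W
Step 4: m_dot = Q_total / (cp * dT) = 102.55 / (4186 * 12.83) = 0.001909 kg/s

0.001909 kg/s


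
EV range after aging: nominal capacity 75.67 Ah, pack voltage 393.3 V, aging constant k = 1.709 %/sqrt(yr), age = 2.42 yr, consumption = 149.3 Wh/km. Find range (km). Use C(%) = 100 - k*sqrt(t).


Step 1: capacity retention = 100 - 1.709 * sqrt(2.42) = 100 - 1.709 * 1.5556 = 97.341%
Step 2: C_now = 75.67 * 97.341/100 = 73.658 Ah
Step 3: E_pack = V * C_now = 393.3 * 73.658 = 28970 Wh
Step 4: range = E_pack / consumption = 28970 / 149.3 = 194.0 km

194.0 km
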